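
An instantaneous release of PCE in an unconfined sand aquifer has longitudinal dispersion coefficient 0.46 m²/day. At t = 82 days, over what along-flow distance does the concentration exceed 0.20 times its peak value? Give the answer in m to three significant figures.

The plume is Gaussian with σ = √(2Dt) = √(2 × 0.46 × 82) = 8.686 m.
C/C_peak = exp(−Δx²/(2σ²)) = 0.20 ⇒ Δx = σ·√(−2 ln 0.20) = 8.686 × 1.794 = 15.58 m.
Width = 2Δx = 31.2 m.

31.2 m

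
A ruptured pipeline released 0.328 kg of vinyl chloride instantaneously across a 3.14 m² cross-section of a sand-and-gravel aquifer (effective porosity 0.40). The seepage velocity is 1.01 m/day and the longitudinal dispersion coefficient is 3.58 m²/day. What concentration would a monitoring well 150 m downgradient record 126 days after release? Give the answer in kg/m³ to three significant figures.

For an instantaneous plane source, C(x,t) = M/(n_e·A·√(4πDt)) · exp(−(x−vt)²/(4Dt)), with n_e·A the pore (flow) area.
Plume center vt = 1.01 × 126 = 127.26 m, so the well at 150 m is 22.74 m downgradient of the peak.
√(4πDt) = 75.29 m, giving peak height M/(n_e·A·√(4πDt)) = 0.328/(0.40 × 3.14 × 75.29) = 0.003469 kg/m³.
(x−vt)²/(4Dt) = (22.74)²/(4 × 3.58 × 126) = 0.2866; exp(−0.2866) = 0.7508.
C = 0.003469 × 0.7508 = 0.00260 kg/m³.

0.00260 kg/m³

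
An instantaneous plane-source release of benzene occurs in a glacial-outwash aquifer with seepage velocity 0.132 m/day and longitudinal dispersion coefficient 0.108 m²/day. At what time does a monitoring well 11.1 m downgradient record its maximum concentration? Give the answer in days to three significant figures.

78.1 days

For the 1D instantaneous-source solution, setting ∂C/∂t = 0 at fixed x gives v²t² + 2Dt − x² = 0, so t = (√(D² + v²x²) − D)/v².
√(D² + v²x²) = √(0.108² + 0.132² × 11.1²) = 1.469; v² = 0.017424.
t = (1.469 − 0.108)/0.017424 = 78.1 days (vs. the pure-advection estimate x/v = 84.1 d).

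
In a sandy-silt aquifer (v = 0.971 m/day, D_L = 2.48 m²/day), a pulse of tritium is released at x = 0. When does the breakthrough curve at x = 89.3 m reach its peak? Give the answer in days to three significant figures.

89.4 days

For the 1D instantaneous-source solution, setting ∂C/∂t = 0 at fixed x gives v²t² + 2Dt − x² = 0, so t = (√(D² + v²x²) − D)/v².
√(D² + v²x²) = √(2.48² + 0.971² × 89.3²) = 86.75; v² = 0.942841.
t = (86.75 − 2.48)/0.942841 = 89.4 days (vs. the pure-advection estimate x/v = 92.0 d).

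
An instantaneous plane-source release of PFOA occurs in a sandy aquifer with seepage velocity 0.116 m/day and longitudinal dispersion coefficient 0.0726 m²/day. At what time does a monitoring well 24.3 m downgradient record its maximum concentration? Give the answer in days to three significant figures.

204 days

For the 1D instantaneous-source solution, setting ∂C/∂t = 0 at fixed x gives v²t² + 2Dt − x² = 0, so t = (√(D² + v²x²) − D)/v².
√(D² + v²x²) = √(0.0726² + 0.116² × 24.3²) = 2.820; v² = 0.013456.
t = (2.820 − 0.0726)/0.013456 = 204 days (vs. the pure-advection estimate x/v = 209 d).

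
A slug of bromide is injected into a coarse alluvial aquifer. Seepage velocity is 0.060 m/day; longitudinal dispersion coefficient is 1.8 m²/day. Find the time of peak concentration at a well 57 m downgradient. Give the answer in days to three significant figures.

For the 1D instantaneous-source solution, setting ∂C/∂t = 0 at fixed x gives v²t² + 2Dt − x² = 0, so t = (√(D² + v²x²) − D)/v².
√(D² + v²x²) = √(1.8² + 0.060² × 57²) = 3.865; v² = 0.0036.
t = (3.865 − 1.8)/0.0036 = 574 days (vs. the pure-advection estimate x/v = 950 d).

574 days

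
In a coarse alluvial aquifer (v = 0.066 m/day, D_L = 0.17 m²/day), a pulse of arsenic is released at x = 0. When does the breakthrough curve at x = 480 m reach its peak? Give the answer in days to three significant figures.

7230 days

For the 1D instantaneous-source solution, setting ∂C/∂t = 0 at fixed x gives v²t² + 2Dt − x² = 0, so t = (√(D² + v²x²) − D)/v².
√(D² + v²x²) = √(0.17² + 0.066² × 480²) = 31.68; v² = 0.004356.
t = (31.68 − 0.17)/0.004356 = 7230 days (vs. the pure-advection estimate x/v = 7270 d).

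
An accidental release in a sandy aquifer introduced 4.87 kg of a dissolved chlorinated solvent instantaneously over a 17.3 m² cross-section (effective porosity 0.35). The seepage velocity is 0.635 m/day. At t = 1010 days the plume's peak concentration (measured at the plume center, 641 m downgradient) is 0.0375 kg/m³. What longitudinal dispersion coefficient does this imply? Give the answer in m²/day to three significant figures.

0.0362 m²/day

At the plume center C_max = M/(n_e·A·√(4πDt)), so D = M²/(4πt·(n_e·A·C_max)²).
n_e·A·C_max = 0.35 × 17.3 × 0.0375 = 0.2271 kg/m.
D = 4.87²/(4π × 1010 × 0.2271²) = 0.0362 m²/day.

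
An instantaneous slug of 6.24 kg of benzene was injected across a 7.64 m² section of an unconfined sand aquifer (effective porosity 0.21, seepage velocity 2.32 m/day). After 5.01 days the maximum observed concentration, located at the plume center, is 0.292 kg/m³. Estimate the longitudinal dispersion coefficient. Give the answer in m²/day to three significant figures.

At the plume center C_max = M/(n_e·A·√(4πDt)), so D = M²/(4πt·(n_e·A·C_max)²).
n_e·A·C_max = 0.21 × 7.64 × 0.292 = 0.4685 kg/m.
D = 6.24²/(4π × 5.01 × 0.4685²) = 2.82 m²/day.

2.82 m²/day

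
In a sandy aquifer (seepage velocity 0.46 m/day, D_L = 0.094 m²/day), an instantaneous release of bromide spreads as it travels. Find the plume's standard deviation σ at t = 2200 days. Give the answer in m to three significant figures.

20.3 m

Dispersive spreading gives a Gaussian with σ² = 2Dt; advection only shifts the center.
σ = √(2 × 0.094 × 2200) = 20.3 m.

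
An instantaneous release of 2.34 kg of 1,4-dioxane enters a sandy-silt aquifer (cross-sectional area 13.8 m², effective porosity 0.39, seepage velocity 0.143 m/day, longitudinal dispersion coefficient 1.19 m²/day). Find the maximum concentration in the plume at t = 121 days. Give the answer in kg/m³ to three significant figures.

0.0102 kg/m³

The peak of an instantaneous 1D plume sits at x = vt; there the Gaussian factor is 1 and C_max = M/(n_e·A·√(4πDt)), where n_e·A is the pore area the mass is dissolved in.
√(4πDt) = √(4π × 1.19 × 121) = 42.54 m, so C_max = 2.34/(0.39 × 13.8 × 42.54) = 0.0102 kg/m³.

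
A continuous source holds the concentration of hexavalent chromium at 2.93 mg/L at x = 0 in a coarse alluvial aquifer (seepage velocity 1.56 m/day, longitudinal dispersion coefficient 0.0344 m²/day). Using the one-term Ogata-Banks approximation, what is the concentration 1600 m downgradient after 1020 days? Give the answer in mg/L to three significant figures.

0.430 mg/L

For a continuous step input, C/C₀ ≈ ½·erfc((x−vt)/(2√(Dt))).
vt = 1.56 × 1020 = 1591.2 m and 2√(Dt) = 2√(0.0344 × 1020) = 11.85 m.
Argument (x−vt)/(2√(Dt)) = (1600 − 1591.2)/11.85 = 0.7426; ½·erfc(0.7426) = 0.1468.
C = 2.93 × 0.1468 = 0.430 mg/L.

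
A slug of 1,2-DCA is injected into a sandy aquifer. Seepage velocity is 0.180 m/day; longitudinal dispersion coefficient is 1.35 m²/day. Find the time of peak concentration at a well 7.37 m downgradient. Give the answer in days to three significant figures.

For the 1D instantaneous-source solution, setting ∂C/∂t = 0 at fixed x gives v²t² + 2Dt − x² = 0, so t = (√(D² + v²x²) − D)/v².
√(D² + v²x²) = √(1.35² + 0.180² × 7.37²) = 1.893; v² = 0.0324.
t = (1.893 − 1.35)/0.0324 = 16.8 days (vs. the pure-advection estimate x/v = 40.9 d).

16.8 days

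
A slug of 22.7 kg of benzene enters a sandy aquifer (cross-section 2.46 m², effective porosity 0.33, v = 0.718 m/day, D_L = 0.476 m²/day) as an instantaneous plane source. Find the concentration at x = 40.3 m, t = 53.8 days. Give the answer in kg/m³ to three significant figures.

1.52 kg/m³

For an instantaneous plane source, C(x,t) = M/(n_e·A·√(4πDt)) · exp(−(x−vt)²/(4Dt)), with n_e·A the pore (flow) area.
Plume center vt = 0.718 × 53.8 = 38.6284 m, so the well at 40.3 m is 1.6716 m downgradient of the peak.
√(4πDt) = 17.94 m, giving peak height M/(n_e·A·√(4πDt)) = 22.7/(0.33 × 2.46 × 17.94) = 1.559 kg/m³.
(x−vt)²/(4Dt) = (1.6716)²/(4 × 0.476 × 53.8) = 0.02728; exp(−0.02728) = 0.9731.
C = 1.559 × 0.9731 = 1.52 kg/m³.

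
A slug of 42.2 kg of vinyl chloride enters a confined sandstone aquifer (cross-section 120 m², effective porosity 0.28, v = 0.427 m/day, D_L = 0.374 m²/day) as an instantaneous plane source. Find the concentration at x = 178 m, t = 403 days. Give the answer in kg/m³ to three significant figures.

0.0272 kg/m³

For an instantaneous plane source, C(x,t) = M/(n_e·A·√(4πDt)) · exp(−(x−vt)²/(4Dt)), with n_e·A the pore (flow) area.
Plume center vt = 0.427 × 403 = 172.081 m, so the well at 178 m is 5.919 m downgradient of the peak.
√(4πDt) = 43.52 m, giving peak height M/(n_e·A·√(4πDt)) = 42.2/(0.28 × 120 × 43.52) = 0.02886 kg/m³.
(x−vt)²/(4Dt) = (5.919)²/(4 × 0.374 × 403) = 0.05811; exp(−0.05811) = 0.9435.
C = 0.02886 × 0.9435 = 0.0272 kg/m³.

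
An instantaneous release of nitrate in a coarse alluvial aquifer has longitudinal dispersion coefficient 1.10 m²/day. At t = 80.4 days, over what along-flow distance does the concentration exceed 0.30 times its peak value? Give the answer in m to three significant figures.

41.3 m

The plume is Gaussian with σ = √(2Dt) = √(2 × 1.10 × 80.4) = 13.30 m.
C/C_peak = exp(−Δx²/(2σ²)) = 0.30 ⇒ Δx = σ·√(−2 ln 0.30) = 13.30 × 1.552 = 20.64 m.
Width = 2Δx = 41.3 m.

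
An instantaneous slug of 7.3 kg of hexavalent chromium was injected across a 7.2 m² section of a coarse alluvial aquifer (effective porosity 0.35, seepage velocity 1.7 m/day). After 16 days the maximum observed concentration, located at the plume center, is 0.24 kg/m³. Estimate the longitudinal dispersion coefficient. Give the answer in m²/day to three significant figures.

At the plume center C_max = M/(n_e·A·√(4πDt)), so D = M²/(4πt·(n_e·A·C_max)²).
n_e·A·C_max = 0.35 × 7.2 × 0.24 = 0.6048 kg/m.
D = 7.3²/(4π × 16 × 0.6048²) = 0.725 m²/day.

0.725 m²/day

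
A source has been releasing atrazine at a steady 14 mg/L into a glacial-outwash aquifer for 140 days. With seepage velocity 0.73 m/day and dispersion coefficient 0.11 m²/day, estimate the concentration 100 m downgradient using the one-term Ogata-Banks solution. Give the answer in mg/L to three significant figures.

9.16 mg/L

For a continuous step input, C/C₀ ≈ ½·erfc((x−vt)/(2√(Dt))).
vt = 0.73 × 140 = 102.2 m and 2√(Dt) = 2√(0.11 × 140) = 7.849 m.
Argument (x−vt)/(2√(Dt)) = (100 − 102.2)/7.849 = -0.2803; ½·erfc(-0.2803) = 0.6541.
C = 14 × 0.6541 = 9.16 mg/L.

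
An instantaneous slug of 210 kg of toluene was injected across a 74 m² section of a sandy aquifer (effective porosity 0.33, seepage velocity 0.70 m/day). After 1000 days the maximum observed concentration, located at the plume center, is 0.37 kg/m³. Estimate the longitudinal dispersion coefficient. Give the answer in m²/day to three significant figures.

At the plume center C_max = M/(n_e·A·√(4πDt)), so D = M²/(4πt·(n_e·A·C_max)²).
n_e·A·C_max = 0.33 × 74 × 0.37 = 9.035 kg/m.
D = 210²/(4π × 1000 × 9.035²) = 0.0430 m²/day.

0.0430 m²/day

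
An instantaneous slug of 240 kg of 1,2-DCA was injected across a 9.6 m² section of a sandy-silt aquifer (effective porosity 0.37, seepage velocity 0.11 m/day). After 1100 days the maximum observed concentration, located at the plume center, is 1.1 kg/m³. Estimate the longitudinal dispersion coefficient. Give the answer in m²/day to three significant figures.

At the plume center C_max = M/(n_e·A·√(4πDt)), so D = M²/(4πt·(n_e·A·C_max)²).
n_e·A·C_max = 0.37 × 9.6 × 1.1 = 3.907 kg/m.
D = 240²/(4π × 1100 × 3.907²) = 0.273 m²/day.

0.273 m²/day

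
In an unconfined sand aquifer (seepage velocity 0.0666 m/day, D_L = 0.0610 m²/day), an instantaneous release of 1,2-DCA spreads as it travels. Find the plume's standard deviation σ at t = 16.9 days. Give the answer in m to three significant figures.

Dispersive spreading gives a Gaussian with σ² = 2Dt; advection only shifts the center.
σ = √(2 × 0.0610 × 16.9) = 1.44 m.

1.44 m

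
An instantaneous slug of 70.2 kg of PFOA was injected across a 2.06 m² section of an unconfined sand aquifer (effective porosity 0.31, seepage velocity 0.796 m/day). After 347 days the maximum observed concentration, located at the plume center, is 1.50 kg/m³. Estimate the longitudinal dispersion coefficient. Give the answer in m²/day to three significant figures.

At the plume center C_max = M/(n_e·A·√(4πDt)), so D = M²/(4πt·(n_e·A·C_max)²).
n_e·A·C_max = 0.31 × 2.06 × 1.50 = 0.9579 kg/m.
D = 70.2²/(4π × 347 × 0.9579²) = 1.23 m²/day.

1.23 m²/day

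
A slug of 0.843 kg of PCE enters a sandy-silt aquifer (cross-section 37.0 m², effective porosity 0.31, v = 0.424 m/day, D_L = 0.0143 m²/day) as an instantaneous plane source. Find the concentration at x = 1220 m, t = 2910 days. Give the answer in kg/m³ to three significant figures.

0.00102 kg/m³

For an instantaneous plane source, C(x,t) = M/(n_e·A·√(4πDt)) · exp(−(x−vt)²/(4Dt)), with n_e·A the pore (flow) area.
Plume center vt = 0.424 × 2910 = 1233.84 m, so the well at 1220 m is 13.84 m upgradient of the peak.
√(4πDt) = 22.87 m, giving peak height M/(n_e·A·√(4πDt)) = 0.843/(0.31 × 37.0 × 22.87) = 0.003214 kg/m³.
(x−vt)²/(4Dt) = (-13.84)²/(4 × 0.0143 × 2910) = 1.151; exp(−1.151) = 0.3163.
C = 0.003214 × 0.3163 = 0.00102 kg/m³.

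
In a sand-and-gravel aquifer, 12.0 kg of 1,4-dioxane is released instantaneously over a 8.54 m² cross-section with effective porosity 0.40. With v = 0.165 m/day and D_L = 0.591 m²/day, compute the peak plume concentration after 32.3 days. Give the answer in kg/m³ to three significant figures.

0.227 kg/m³

The peak of an instantaneous 1D plume sits at x = vt; there the Gaussian factor is 1 and C_max = M/(n_e·A·√(4πDt)), where n_e·A is the pore area the mass is dissolved in.
√(4πDt) = √(4π × 0.591 × 32.3) = 15.49 m, so C_max = 12.0/(0.40 × 8.54 × 15.49) = 0.227 kg/m³.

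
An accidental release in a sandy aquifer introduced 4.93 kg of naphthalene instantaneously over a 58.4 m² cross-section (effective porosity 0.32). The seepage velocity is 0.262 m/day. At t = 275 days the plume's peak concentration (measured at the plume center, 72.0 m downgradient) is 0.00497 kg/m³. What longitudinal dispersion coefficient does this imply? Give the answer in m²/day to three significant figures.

0.815 m²/day

At the plume center C_max = M/(n_e·A·√(4πDt)), so D = M²/(4πt·(n_e·A·C_max)²).
n_e·A·C_max = 0.32 × 58.4 × 0.00497 = 0.09288 kg/m.
D = 4.93²/(4π × 275 × 0.09288²) = 0.815 m²/day.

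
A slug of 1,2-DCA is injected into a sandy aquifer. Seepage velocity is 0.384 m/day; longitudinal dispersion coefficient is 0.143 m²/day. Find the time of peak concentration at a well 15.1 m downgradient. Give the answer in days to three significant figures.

38.4 days

For the 1D instantaneous-source solution, setting ∂C/∂t = 0 at fixed x gives v²t² + 2Dt − x² = 0, so t = (√(D² + v²x²) − D)/v².
√(D² + v²x²) = √(0.143² + 0.384² × 15.1²) = 5.800; v² = 0.147456.
t = (5.800 − 0.143)/0.147456 = 38.4 days (vs. the pure-advection estimate x/v = 39.3 d).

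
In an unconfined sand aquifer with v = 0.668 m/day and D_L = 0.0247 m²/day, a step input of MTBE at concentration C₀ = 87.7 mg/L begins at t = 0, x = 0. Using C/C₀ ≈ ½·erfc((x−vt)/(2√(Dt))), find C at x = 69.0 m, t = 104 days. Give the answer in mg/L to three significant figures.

51.1 mg/L

For a continuous step input, C/C₀ ≈ ½·erfc((x−vt)/(2√(Dt))).
vt = 0.668 × 104 = 69.472 m and 2√(Dt) = 2√(0.0247 × 104) = 3.205 m.
Argument (x−vt)/(2√(Dt)) = (69.0 − 69.472)/3.205 = -0.1473; ½·erfc(-0.1473) = 0.5825.
C = 87.7 × 0.5825 = 51.1 mg/L.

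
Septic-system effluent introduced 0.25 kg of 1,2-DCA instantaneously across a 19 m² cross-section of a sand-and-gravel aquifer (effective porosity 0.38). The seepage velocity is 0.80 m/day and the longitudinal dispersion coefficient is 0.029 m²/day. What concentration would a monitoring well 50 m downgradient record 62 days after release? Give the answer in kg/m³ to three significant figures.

0.00712 kg/m³

For an instantaneous plane source, C(x,t) = M/(n_e·A·√(4πDt)) · exp(−(x−vt)²/(4Dt)), with n_e·A the pore (flow) area.
Plume center vt = 0.80 × 62 = 49.6 m, so the well at 50 m is 0.4 m downgradient of the peak.
√(4πDt) = 4.753 m, giving peak height M/(n_e·A·√(4πDt)) = 0.25/(0.38 × 19 × 4.753) = 0.007285 kg/m³.
(x−vt)²/(4Dt) = (0.4)²/(4 × 0.029 × 62) = 0.02225; exp(−0.02225) = 0.9780.
C = 0.007285 × 0.9780 = 0.00712 kg/m³.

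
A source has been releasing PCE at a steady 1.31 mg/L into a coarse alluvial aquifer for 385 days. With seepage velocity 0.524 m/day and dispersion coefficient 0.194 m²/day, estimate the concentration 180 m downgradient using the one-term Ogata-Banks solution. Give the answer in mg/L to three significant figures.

For a continuous step input, C/C₀ ≈ ½·erfc((x−vt)/(2√(Dt))).
vt = 0.524 × 385 = 201.74 m and 2√(Dt) = 2√(0.194 × 385) = 17.28 m.
Argument (x−vt)/(2√(Dt)) = (180 − 201.74)/17.28 = -1.258; ½·erfc(-1.258) = 0.9624.
C = 1.31 × 0.9624 = 1.26 mg/L.

1.26 mg/L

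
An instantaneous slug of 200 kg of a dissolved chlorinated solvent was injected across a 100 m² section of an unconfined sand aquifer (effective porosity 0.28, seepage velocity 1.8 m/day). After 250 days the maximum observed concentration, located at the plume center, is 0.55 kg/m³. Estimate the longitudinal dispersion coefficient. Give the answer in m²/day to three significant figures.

At the plume center C_max = M/(n_e·A·√(4πDt)), so D = M²/(4πt·(n_e·A·C_max)²).
n_e·A·C_max = 0.28 × 100 × 0.55 = 15.40 kg/m.
D = 200²/(4π × 250 × 15.40²) = 0.0537 m²/day.

0.0537 m²/day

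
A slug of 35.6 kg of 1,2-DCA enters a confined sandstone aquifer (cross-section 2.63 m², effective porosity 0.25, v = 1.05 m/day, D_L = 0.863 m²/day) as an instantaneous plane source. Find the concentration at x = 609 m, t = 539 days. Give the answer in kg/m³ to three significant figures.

0.262 kg/m³

For an instantaneous plane source, C(x,t) = M/(n_e·A·√(4πDt)) · exp(−(x−vt)²/(4Dt)), with n_e·A the pore (flow) area.
Plume center vt = 1.05 × 539 = 565.95 m, so the well at 609 m is 43.05 m downgradient of the peak.
√(4πDt) = 76.45 m, giving peak height M/(n_e·A·√(4πDt)) = 35.6/(0.25 × 2.63 × 76.45) = 0.7082 kg/m³.
(x−vt)²/(4Dt) = (43.05)²/(4 × 0.863 × 539) = 0.9961; exp(−0.9961) = 0.3693.
C = 0.7082 × 0.3693 = 0.262 kg/m³.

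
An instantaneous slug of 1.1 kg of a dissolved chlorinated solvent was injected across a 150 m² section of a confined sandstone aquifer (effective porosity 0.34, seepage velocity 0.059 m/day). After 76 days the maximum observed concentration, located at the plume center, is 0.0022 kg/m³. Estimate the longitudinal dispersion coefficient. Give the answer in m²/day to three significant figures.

At the plume center C_max = M/(n_e·A·√(4πDt)), so D = M²/(4πt·(n_e·A·C_max)²).
n_e·A·C_max = 0.34 × 150 × 0.0022 = 0.1122 kg/m.
D = 1.1²/(4π × 76 × 0.1122²) = 0.101 m²/day.

0.101 m²/day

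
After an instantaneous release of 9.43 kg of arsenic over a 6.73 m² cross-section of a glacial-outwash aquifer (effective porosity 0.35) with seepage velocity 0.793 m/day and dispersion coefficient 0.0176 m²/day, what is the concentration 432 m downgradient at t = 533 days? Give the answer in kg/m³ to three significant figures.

0.0362 kg/m³

For an instantaneous plane source, C(x,t) = M/(n_e·A·√(4πDt)) · exp(−(x−vt)²/(4Dt)), with n_e·A the pore (flow) area.
Plume center vt = 0.793 × 533 = 422.669 m, so the well at 432 m is 9.331 m downgradient of the peak.
√(4πDt) = 10.86 m, giving peak height M/(n_e·A·√(4πDt)) = 9.43/(0.35 × 6.73 × 10.86) = 0.3686 kg/m³.
(x−vt)²/(4Dt) = (9.331)²/(4 × 0.0176 × 533) = 2.320; exp(−2.320) = 0.09827.
C = 0.3686 × 0.09827 = 0.0362 kg/m³.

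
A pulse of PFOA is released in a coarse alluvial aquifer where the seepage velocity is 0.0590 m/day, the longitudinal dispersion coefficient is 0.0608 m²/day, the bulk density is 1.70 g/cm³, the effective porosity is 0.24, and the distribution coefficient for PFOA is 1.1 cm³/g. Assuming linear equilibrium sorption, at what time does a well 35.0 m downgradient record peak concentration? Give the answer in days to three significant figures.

Retardation factor R = 1 + ρ_b·K_d/n = 1 + 1.70 × 1.1/0.24 = 8.792.
Sorption retards both mechanisms: v_R = v/R = 0.006711 m/day, D_R = D/R = 0.006915 m²/day.
Peak time from v_R²t² + 2D_R t − x² = 0: t = (√(D_R² + v_R²x²) − D_R)/v_R².
√(D_R² + v_R²x²) = √(0.006915² + 0.006711² × 35.0²) = 0.2350; v_R² = 4.504e-05.
t = (0.2350 − 0.006915)/4.504e-05 = 5060 days.

5060 days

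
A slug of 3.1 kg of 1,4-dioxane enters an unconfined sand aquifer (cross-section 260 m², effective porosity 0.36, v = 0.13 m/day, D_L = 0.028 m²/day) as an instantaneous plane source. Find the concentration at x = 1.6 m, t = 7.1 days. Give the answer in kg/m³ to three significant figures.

0.0118 kg/m³

For an instantaneous plane source, C(x,t) = M/(n_e·A·√(4πDt)) · exp(−(x−vt)²/(4Dt)), with n_e·A the pore (flow) area.
Plume center vt = 0.13 × 7.1 = 0.923 m, so the well at 1.6 m is 0.677 m downgradient of the peak.
√(4πDt) = 1.581 m, giving peak height M/(n_e·A·√(4πDt)) = 3.1/(0.36 × 260 × 1.581) = 0.02095 kg/m³.
(x−vt)²/(4Dt) = (0.677)²/(4 × 0.028 × 7.1) = 0.5764; exp(−0.5764) = 0.5619.
C = 0.02095 × 0.5619 = 0.0118 kg/m³.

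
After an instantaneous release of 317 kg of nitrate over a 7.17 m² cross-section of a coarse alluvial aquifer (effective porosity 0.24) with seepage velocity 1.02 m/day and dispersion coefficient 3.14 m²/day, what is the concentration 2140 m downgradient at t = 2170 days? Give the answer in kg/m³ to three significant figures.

0.517 kg/m³

For an instantaneous plane source, C(x,t) = M/(n_e·A·√(4πDt)) · exp(−(x−vt)²/(4Dt)), with n_e·A the pore (flow) area.
Plume center vt = 1.02 × 2170 = 2213.4 m, so the well at 2140 m is 73.4 m upgradient of the peak.
√(4πDt) = 292.6 m, giving peak height M/(n_e·A·√(4πDt)) = 317/(0.24 × 7.17 × 292.6) = 0.6296 kg/m³.
(x−vt)²/(4Dt) = (-73.4)²/(4 × 3.14 × 2170) = 0.1977; exp(−0.1977) = 0.8206.
C = 0.6296 × 0.8206 = 0.517 kg/m³.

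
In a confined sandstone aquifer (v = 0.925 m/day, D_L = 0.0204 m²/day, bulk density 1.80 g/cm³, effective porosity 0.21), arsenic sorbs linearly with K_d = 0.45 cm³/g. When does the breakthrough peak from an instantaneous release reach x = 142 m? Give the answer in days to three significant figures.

746 days

Retardation factor R = 1 + ρ_b·K_d/n = 1 + 1.80 × 0.45/0.21 = 4.857.
Sorption retards both mechanisms: v_R = v/R = 0.1904 m/day, D_R = D/R = 0.004200 m²/day.
Peak time from v_R²t² + 2D_R t − x² = 0: t = (√(D_R² + v_R²x²) − D_R)/v_R².
√(D_R² + v_R²x²) = √(0.004200² + 0.1904² × 142²) = 27.04; v_R² = 0.03625.
t = (27.04 − 0.004200)/0.03625 = 746 days.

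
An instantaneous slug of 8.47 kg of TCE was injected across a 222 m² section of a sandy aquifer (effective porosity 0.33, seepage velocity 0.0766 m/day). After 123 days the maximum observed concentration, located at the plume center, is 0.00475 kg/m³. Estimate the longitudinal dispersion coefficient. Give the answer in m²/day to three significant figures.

0.383 m²/day

At the plume center C_max = M/(n_e·A·√(4πDt)), so D = M²/(4πt·(n_e·A·C_max)²).
n_e·A·C_max = 0.33 × 222 × 0.00475 = 0.3480 kg/m.
D = 8.47²/(4π × 123 × 0.3480²) = 0.383 m²/day.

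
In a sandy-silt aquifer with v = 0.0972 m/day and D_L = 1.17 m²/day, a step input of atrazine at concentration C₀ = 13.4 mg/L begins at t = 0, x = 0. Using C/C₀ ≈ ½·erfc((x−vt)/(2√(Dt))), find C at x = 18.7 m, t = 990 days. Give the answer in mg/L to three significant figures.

For a continuous step input, C/C₀ ≈ ½·erfc((x−vt)/(2√(Dt))).
vt = 0.0972 × 990 = 96.228 m and 2√(Dt) = 2√(1.17 × 990) = 68.07 m.
Argument (x−vt)/(2√(Dt)) = (18.7 − 96.228)/68.07 = -1.139; ½·erfc(-1.139) = 0.9464.
C = 13.4 × 0.9464 = 12.7 mg/L.

12.7 mg/L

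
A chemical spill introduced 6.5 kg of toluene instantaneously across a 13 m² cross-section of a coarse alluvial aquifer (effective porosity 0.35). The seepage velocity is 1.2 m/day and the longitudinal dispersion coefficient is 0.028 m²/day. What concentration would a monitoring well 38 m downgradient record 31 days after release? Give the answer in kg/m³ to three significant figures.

0.360 kg/m³

For an instantaneous plane source, C(x,t) = M/(n_e·A·√(4πDt)) · exp(−(x−vt)²/(4Dt)), with n_e·A the pore (flow) area.
Plume center vt = 1.2 × 31 = 37.2 m, so the well at 38 m is 0.8 m downgradient of the peak.
√(4πDt) = 3.303 m, giving peak height M/(n_e·A·√(4πDt)) = 6.5/(0.35 × 13 × 3.303) = 0.4325 kg/m³.
(x−vt)²/(4Dt) = (0.8)²/(4 × 0.028 × 31) = 0.1843; exp(−0.1843) = 0.8317.
C = 0.4325 × 0.8317 = 0.360 kg/m³.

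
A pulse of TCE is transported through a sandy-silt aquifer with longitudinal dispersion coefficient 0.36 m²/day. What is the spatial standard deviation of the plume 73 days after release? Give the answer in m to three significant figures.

7.25 m

Dispersive spreading gives a Gaussian with σ² = 2Dt; advection only shifts the center.
σ = √(2 × 0.36 × 73) = 7.25 m.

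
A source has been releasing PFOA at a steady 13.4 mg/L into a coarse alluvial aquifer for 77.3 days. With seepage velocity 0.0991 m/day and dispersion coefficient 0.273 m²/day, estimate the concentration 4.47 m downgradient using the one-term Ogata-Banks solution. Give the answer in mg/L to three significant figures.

9.22 mg/L

For a continuous step input, C/C₀ ≈ ½·erfc((x−vt)/(2√(Dt))).
vt = 0.0991 × 77.3 = 7.66043 m and 2√(Dt) = 2√(0.273 × 77.3) = 9.188 m.
Argument (x−vt)/(2√(Dt)) = (4.47 − 7.66043)/9.188 = -0.3472; ½·erfc(-0.3472) = 0.6883.
C = 13.4 × 0.6883 = 9.22 mg/L.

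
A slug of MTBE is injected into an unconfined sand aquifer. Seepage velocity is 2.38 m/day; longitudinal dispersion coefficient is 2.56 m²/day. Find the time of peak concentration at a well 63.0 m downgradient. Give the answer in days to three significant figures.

26.0 days

For the 1D instantaneous-source solution, setting ∂C/∂t = 0 at fixed x gives v²t² + 2Dt − x² = 0, so t = (√(D² + v²x²) − D)/v².
√(D² + v²x²) = √(2.56² + 2.38² × 63.0²) = 150.0; v² = 5.6644.
t = (150.0 − 2.56)/5.6644 = 26.0 days (vs. the pure-advection estimate x/v = 26.5 d).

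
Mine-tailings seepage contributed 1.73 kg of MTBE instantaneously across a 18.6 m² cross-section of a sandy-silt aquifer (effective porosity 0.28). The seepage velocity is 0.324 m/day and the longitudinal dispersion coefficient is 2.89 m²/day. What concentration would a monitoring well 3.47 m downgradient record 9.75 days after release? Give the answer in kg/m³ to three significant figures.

For an instantaneous plane source, C(x,t) = M/(n_e·A·√(4πDt)) · exp(−(x−vt)²/(4Dt)), with n_e·A the pore (flow) area.
Plume center vt = 0.324 × 9.75 = 3.159 m, so the well at 3.47 m is 0.311 m downgradient of the peak.
√(4πDt) = 18.82 m, giving peak height M/(n_e·A·√(4πDt)) = 1.73/(0.28 × 18.6 × 18.82) = 0.01765 kg/m³.
(x−vt)²/(4Dt) = (0.311)²/(4 × 2.89 × 9.75) = 0.0008581; exp(−0.0008581) = 0.9991.
C = 0.01765 × 0.9991 = 0.0176 kg/m³.

0.0176 kg/m³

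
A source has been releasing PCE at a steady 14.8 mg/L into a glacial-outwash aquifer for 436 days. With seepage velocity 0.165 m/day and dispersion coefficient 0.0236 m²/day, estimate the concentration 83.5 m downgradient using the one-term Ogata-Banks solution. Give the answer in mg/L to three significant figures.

For a continuous step input, C/C₀ ≈ ½·erfc((x−vt)/(2√(Dt))).
vt = 0.165 × 436 = 71.94 m and 2√(Dt) = 2√(0.0236 × 436) = 6.415 m.
Argument (x−vt)/(2√(Dt)) = (83.5 − 71.94)/6.415 = 1.802; ½·erfc(1.802) = 0.005411.
C = 14.8 × 0.005411 = 0.0801 mg/L.

0.0801 mg/L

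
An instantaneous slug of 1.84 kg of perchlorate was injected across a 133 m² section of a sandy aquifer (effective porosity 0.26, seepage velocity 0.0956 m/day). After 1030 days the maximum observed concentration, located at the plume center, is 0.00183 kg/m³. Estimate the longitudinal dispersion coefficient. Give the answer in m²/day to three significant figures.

At the plume center C_max = M/(n_e·A·√(4πDt)), so D = M²/(4πt·(n_e·A·C_max)²).
n_e·A·C_max = 0.26 × 133 × 0.00183 = 0.06328 kg/m.
D = 1.84²/(4π × 1030 × 0.06328²) = 0.0653 m²/day.

0.0653 m²/day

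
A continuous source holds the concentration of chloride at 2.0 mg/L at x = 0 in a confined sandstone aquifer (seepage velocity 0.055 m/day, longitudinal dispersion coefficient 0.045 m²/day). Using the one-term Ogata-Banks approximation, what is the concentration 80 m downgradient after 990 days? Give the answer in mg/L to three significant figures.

For a continuous step input, C/C₀ ≈ ½·erfc((x−vt)/(2√(Dt))).
vt = 0.055 × 990 = 54.45 m and 2√(Dt) = 2√(0.045 × 990) = 13.35 m.
Argument (x−vt)/(2√(Dt)) = (80 − 54.45)/13.35 = 1.914; ½·erfc(1.914) = 0.003397.
C = 2.0 × 0.003397 = 0.00679 mg/L.

0.00679 mg/L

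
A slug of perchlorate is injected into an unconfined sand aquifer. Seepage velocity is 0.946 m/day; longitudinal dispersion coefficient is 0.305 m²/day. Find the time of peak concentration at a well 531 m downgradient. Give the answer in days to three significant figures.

For the 1D instantaneous-source solution, setting ∂C/∂t = 0 at fixed x gives v²t² + 2Dt − x² = 0, so t = (√(D² + v²x²) − D)/v².
√(D² + v²x²) = √(0.305² + 0.946² × 531²) = 502.3; v² = 0.894916.
t = (502.3 − 0.305)/0.894916 = 561 days (vs. the pure-advection estimate x/v = 561 d).

561 days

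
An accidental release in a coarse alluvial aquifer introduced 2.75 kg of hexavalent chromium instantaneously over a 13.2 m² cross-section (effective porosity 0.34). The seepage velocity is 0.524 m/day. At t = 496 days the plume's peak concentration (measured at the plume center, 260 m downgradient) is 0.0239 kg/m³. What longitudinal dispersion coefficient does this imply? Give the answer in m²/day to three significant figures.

0.105 m²/day

At the plume center C_max = M/(n_e·A·√(4πDt)), so D = M²/(4πt·(n_e·A·C_max)²).
n_e·A·C_max = 0.34 × 13.2 × 0.0239 = 0.1073 kg/m.
D = 2.75²/(4π × 496 × 0.1073²) = 0.105 m²/day.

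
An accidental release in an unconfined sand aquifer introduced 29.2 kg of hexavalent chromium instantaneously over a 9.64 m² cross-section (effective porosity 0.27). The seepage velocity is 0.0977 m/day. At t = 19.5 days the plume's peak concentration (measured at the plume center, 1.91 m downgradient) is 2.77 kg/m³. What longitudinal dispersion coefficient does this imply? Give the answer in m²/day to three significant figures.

0.0669 m²/day

At the plume center C_max = M/(n_e·A·√(4πDt)), so D = M²/(4πt·(n_e·A·C_max)²).
n_e·A·C_max = 0.27 × 9.64 × 2.77 = 7.210 kg/m.
D = 29.2²/(4π × 19.5 × 7.210²) = 0.0669 m²/day.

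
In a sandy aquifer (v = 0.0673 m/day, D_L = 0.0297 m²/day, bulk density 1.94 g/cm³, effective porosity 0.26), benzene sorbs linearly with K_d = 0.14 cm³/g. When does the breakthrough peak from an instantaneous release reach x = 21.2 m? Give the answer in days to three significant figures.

631 days

Retardation factor R = 1 + ρ_b·K_d/n = 1 + 1.94 × 0.14/0.26 = 2.045.
Sorption retards both mechanisms: v_R = v/R = 0.03291 m/day, D_R = D/R = 0.01452 m²/day.
Peak time from v_R²t² + 2D_R t − x² = 0: t = (√(D_R² + v_R²x²) − D_R)/v_R².
√(D_R² + v_R²x²) = √(0.01452² + 0.03291² × 21.2²) = 0.6978; v_R² = 0.001083.
t = (0.6978 − 0.01452)/0.001083 = 631 days.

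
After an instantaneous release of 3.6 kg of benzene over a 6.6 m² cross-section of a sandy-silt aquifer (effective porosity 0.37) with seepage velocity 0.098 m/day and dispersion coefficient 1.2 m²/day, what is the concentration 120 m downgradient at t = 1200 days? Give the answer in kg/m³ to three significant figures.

For an instantaneous plane source, C(x,t) = M/(n_e·A·√(4πDt)) · exp(−(x−vt)²/(4Dt)), with n_e·A the pore (flow) area.
Plume center vt = 0.098 × 1200 = 117.6 m, so the well at 120 m is 2.4 m downgradient of the peak.
√(4πDt) = 134.5 m, giving peak height M/(n_e·A·√(4πDt)) = 3.6/(0.37 × 6.6 × 134.5) = 0.01096 kg/m³.
(x−vt)²/(4Dt) = (2.4)²/(4 × 1.2 × 1200) = 0.001000; exp(−0.001000) = 0.9990.
C = 0.01096 × 0.9990 = 0.0109 kg/m³.

0.0109 kg/m³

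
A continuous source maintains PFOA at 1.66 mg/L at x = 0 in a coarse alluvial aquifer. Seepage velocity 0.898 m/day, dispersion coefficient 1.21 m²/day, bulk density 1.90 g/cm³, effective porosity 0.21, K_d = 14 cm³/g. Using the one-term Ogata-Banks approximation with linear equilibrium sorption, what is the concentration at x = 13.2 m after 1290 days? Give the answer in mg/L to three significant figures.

Retardation factor R = 1 + ρ_b·K_d/n = 1 + 1.90 × 14/0.21 = 127.7.
Sorption retards both mechanisms: v_R = v/R = 0.007032 m/day, D_R = D/R = 0.009475 m²/day.
v_R·t = 0.007032 × 1290 = 9.07128 m; 2√(D_R t) = 6.992 m; argument = (13.2 − 9.07128)/6.992 = 0.5905.
C = C₀ × ½·erfc(0.5905) = 1.66 × 0.2018 = 0.335 mg/L.

0.335 mg/L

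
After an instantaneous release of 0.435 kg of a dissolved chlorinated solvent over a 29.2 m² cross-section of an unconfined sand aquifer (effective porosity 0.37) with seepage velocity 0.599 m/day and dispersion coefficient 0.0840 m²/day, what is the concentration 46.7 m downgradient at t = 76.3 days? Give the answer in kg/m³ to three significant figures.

For an instantaneous plane source, C(x,t) = M/(n_e·A·√(4πDt)) · exp(−(x−vt)²/(4Dt)), with n_e·A the pore (flow) area.
Plume center vt = 0.599 × 76.3 = 45.7037 m, so the well at 46.7 m is 0.9963 m downgradient of the peak.
√(4πDt) = 8.974 m, giving peak height M/(n_e·A·√(4πDt)) = 0.435/(0.37 × 29.2 × 8.974) = 0.004487 kg/m³.
(x−vt)²/(4Dt) = (0.9963)²/(4 × 0.0840 × 76.3) = 0.03872; exp(−0.03872) = 0.9620.
C = 0.004487 × 0.9620 = 0.00432 kg/m³.

0.00432 kg/m³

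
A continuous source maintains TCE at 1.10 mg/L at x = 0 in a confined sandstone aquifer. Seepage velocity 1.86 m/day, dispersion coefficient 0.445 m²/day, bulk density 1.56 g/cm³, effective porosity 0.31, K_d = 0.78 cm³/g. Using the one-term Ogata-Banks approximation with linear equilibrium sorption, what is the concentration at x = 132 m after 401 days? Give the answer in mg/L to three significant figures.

1.09 mg/L

Retardation factor R = 1 + ρ_b·K_d/n = 1 + 1.56 × 0.78/0.31 = 4.925.
Sorption retards both mechanisms: v_R = v/R = 0.3777 m/day, D_R = D/R = 0.09036 m²/day.
v_R·t = 0.3777 × 401 = 151.4577 m; 2√(D_R t) = 12.04 m; argument = (132 − 151.4577)/12.04 = -1.616.
C = C₀ × ½·erfc(-1.616) = 1.10 × 0.9889 = 1.09 mg/L.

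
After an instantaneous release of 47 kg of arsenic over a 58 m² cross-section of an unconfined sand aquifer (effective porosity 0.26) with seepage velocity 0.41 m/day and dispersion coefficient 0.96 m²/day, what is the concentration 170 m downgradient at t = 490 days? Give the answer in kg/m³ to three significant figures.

For an instantaneous plane source, C(x,t) = M/(n_e·A·√(4πDt)) · exp(−(x−vt)²/(4Dt)), with n_e·A the pore (flow) area.
Plume center vt = 0.41 × 490 = 200.9 m, so the well at 170 m is 30.9 m upgradient of the peak.
√(4πDt) = 76.88 m, giving peak height M/(n_e·A·√(4πDt)) = 47/(0.26 × 58 × 76.88) = 0.04054 kg/m³.
(x−vt)²/(4Dt) = (-30.9)²/(4 × 0.96 × 490) = 0.5074; exp(−0.5074) = 0.6021.
C = 0.04054 × 0.6021 = 0.0244 kg/m³.

0.0244 kg/m³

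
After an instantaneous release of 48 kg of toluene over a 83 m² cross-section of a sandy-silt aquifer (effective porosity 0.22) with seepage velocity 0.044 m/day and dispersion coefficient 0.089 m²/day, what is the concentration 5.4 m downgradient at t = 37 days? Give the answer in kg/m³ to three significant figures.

For an instantaneous plane source, C(x,t) = M/(n_e·A·√(4πDt)) · exp(−(x−vt)²/(4Dt)), with n_e·A the pore (flow) area.
Plume center vt = 0.044 × 37 = 1.628 m, so the well at 5.4 m is 3.772 m downgradient of the peak.
√(4πDt) = 6.433 m, giving peak height M/(n_e·A·√(4πDt)) = 48/(0.22 × 83 × 6.433) = 0.4086 kg/m³.
(x−vt)²/(4Dt) = (3.772)²/(4 × 0.089 × 37) = 1.080; exp(−1.080) = 0.3396.
C = 0.4086 × 0.3396 = 0.139 kg/m³.

0.139 kg/m³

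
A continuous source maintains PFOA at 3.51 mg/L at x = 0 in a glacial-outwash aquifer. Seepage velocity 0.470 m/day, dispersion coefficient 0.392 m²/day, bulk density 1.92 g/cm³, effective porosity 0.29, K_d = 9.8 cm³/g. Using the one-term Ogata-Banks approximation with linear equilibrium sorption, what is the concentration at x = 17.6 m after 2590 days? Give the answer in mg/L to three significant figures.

Retardation factor R = 1 + ρ_b·K_d/n = 1 + 1.92 × 9.8/0.29 = 65.88.
Sorption retards both mechanisms: v_R = v/R = 0.007134 m/day, D_R = D/R = 0.005950 m²/day.
v_R·t = 0.007134 × 2590 = 18.47706 m; 2√(D_R t) = 7.851 m; argument = (17.6 − 18.47706)/7.851 = -0.1117.
C = C₀ × ½·erfc(-0.1117) = 3.51 × 0.5628 = 1.98 mg/L.

1.98 mg/L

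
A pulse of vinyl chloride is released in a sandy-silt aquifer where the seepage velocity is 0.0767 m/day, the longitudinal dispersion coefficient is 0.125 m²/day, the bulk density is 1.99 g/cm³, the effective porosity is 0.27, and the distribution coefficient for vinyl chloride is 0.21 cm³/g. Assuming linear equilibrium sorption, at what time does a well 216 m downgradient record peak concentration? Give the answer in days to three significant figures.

7120 days

Retardation factor R = 1 + ρ_b·K_d/n = 1 + 1.99 × 0.21/0.27 = 2.548.
Sorption retards both mechanisms: v_R = v/R = 0.03010 m/day, D_R = D/R = 0.04906 m²/day.
Peak time from v_R²t² + 2D_R t − x² = 0: t = (√(D_R² + v_R²x²) − D_R)/v_R².
√(D_R² + v_R²x²) = √(0.04906² + 0.03010² × 216²) = 6.502; v_R² = 0.0009060.
t = (6.502 − 0.04906)/0.0009060 = 7120 days.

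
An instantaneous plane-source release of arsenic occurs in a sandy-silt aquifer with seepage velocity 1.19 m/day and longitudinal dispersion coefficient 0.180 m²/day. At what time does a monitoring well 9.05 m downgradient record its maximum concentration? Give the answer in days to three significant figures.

7.48 days

For the 1D instantaneous-source solution, setting ∂C/∂t = 0 at fixed x gives v²t² + 2Dt − x² = 0, so t = (√(D² + v²x²) − D)/v².
√(D² + v²x²) = √(0.180² + 1.19² × 9.05²) = 10.77; v² = 1.4161.
t = (10.77 − 0.180)/1.4161 = 7.48 days (vs. the pure-advection estimate x/v = 7.61 d).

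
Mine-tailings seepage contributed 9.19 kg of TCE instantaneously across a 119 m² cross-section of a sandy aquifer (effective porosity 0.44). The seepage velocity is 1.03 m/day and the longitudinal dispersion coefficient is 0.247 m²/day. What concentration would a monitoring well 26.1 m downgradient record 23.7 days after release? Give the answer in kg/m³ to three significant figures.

0.0181 kg/m³

For an instantaneous plane source, C(x,t) = M/(n_e·A·√(4πDt)) · exp(−(x−vt)²/(4Dt)), with n_e·A the pore (flow) area.
Plume center vt = 1.03 × 23.7 = 24.411 m, so the well at 26.1 m is 1.689 m downgradient of the peak.
√(4πDt) = 8.577 m, giving peak height M/(n_e·A·√(4πDt)) = 9.19/(0.44 × 119 × 8.577) = 0.02046 kg/m³.
(x−vt)²/(4Dt) = (1.689)²/(4 × 0.247 × 23.7) = 0.1218; exp(−0.1218) = 0.8853.
C = 0.02046 × 0.8853 = 0.0181 kg/m³.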